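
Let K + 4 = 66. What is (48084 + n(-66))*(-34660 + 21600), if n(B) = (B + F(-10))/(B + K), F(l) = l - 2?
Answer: -628231710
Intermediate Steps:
K = 62 (K = -4 + 66 = 62)
F(l) = -2 + l
n(B) = (-12 + B)/(62 + B) (n(B) = (B + (-2 - 10))/(B + 62) = (B - 12)/(62 + B) = (-12 + B)/(62 + B))
(48084 + n(-66))*(-34660 + 21600) = (48084 + (-12 - 66)/(62 - 66))*(-34660 + 21600) = (48084 - 78/(-4))*(-13060) = (48084 - ¼*(-78))*(-13060) = (48084 + 39/2)*(-13060) = (96207/2)*(-13060) = -628231710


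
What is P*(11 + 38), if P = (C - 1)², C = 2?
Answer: 49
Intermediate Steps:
P = 1 (P = (2 - 1)² = 1² = 1)
P*(11 + 38) = 1*(11 + 38) = 1*49 = 49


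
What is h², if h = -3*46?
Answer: 19044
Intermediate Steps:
h = -138
h² = (-138)² = 19044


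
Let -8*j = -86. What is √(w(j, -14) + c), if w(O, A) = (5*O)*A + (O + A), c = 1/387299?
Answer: 7*I*√9254113398123/774598 ≈ 27.491*I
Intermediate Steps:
j = 43/4 (j = -⅛*(-86) = 43/4 ≈ 10.750)
c = 1/387299 ≈ 2.5820e-6
w(O, A) = A + O + 5*A*O (w(O, A) = 5*A*O + (A + O) = A + O + 5*A*O)
√(w(j, -14) + c) = √((-14 + 43/4 + 5*(-14)*(43/4)) + 1/387299) = √((-14 + 43/4 - 1505/2) + 1/387299) = √(-3023/4 + 1/387299) = √(-1170804873/1549196) = 7*I*√9254113398123/774598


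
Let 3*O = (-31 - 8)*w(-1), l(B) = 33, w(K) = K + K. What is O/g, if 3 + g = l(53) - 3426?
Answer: -13/1698 ≈ -0.0076561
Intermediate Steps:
w(K) = 2*K
g = -3396 (g = -3 + (33 - 3426) = -3 - 3393 = -3396)
O = 26 (O = ((-31 - 8)*(2*(-1)))/3 = (-39*(-2))/3 = (⅓)*78 = 26)
O/g = 26/(-3396) = 26*(-1/3396) = -13/1698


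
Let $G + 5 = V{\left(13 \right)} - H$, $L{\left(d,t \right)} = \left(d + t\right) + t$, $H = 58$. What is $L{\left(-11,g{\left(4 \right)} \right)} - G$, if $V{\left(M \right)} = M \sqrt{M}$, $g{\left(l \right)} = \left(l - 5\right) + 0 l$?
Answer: $50 - 13 \sqrt{13} \approx 3.1278$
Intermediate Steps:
$g{\left(l \right)} = -5 + l$ ($g{\left(l \right)} = \left(-5 + l\right) + 0 = -5 + l$)
$V{\left(M \right)} = M^{\frac{3}{2}}$
$L{\left(d,t \right)} = d + 2 t$
$G = -63 + 13 \sqrt{13}$ ($G = -5 + \left(13^{\frac{3}{2}} - 58\right) = -5 - \left(58 - 13 \sqrt{13}\right) = -63 + 13 \sqrt{13} \approx -16.128$)
$L{\left(-11,g{\left(4 \right)} \right)} - G = \left(-11 + 2 \left(-5 + 4\right)\right) - \left(-63 + 13 \sqrt{13}\right) = \left(-11 + 2 \left(-1\right)\right) + \left(63 - 13 \sqrt{13}\right) = \left(-11 - 2\right) + \left(63 - 13 \sqrt{13}\right) = -13 + \left(63 - 13 \sqrt{13}\right) = 50 - 13 \sqrt{13}$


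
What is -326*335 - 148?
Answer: -109358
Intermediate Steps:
-326*335 - 148 = -109210 - 148 = -109358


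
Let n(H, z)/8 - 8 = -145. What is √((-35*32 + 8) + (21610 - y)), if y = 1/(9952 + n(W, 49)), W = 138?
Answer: √44656450602/1476 ≈ 143.17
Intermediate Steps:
n(H, z) = -1096 (n(H, z) = 64 + 8*(-145) = 64 - 1160 = -1096)
y = 1/8856 (y = 1/(9952 - 1096) = 1/8856 ≈ 0.00011292)
√((-35*32 + 8) + (21610 - y)) = √((-35*32 + 8) + (21610 - 1*1/8856)) = √((-1120 + 8) + (21610 - 1/8856)) = √(-1112 + 191378159/8856) = √(181530287/8856) = √44656450602/1476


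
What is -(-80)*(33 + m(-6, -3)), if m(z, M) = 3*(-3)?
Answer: 1920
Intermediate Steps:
m(z, M) = -9
-(-80)*(33 + m(-6, -3)) = -(-80)*(33 - 9) = -(-80)*24 = -8*(-240) = 1920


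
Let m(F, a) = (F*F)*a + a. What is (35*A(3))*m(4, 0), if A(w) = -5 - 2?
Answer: 0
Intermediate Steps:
A(w) = -7
m(F, a) = a + a*F² (m(F, a) = F²*a + a = a*F² + a = a + a*F²)
(35*A(3))*m(4, 0) = (35*(-7))*(0*(1 + 4²)) = -0*(1 + 16) = -0*17 = -245*0 = 0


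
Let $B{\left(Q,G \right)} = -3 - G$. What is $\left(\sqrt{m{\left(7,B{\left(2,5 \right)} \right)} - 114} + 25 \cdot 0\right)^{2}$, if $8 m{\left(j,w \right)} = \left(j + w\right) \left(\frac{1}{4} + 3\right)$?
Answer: $- \frac{3661}{32} \approx -114.41$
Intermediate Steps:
$m{\left(j,w \right)} = \frac{13 j}{32} + \frac{13 w}{32}$ ($m{\left(j,w \right)} = \frac{\left(j + w\right) \left(\frac{1}{4} + 3\right)}{8} = \frac{\left(j + w\right) \frac{13}{4}}{8} = \frac{\frac{13 j}{4} + \frac{13 w}{4}}{8} = \frac{13 j}{32} + \frac{13 w}{32}$)
$\left(\sqrt{m{\left(7,B{\left(2,5 \right)} \right)} - 114} + 25 \cdot 0\right)^{2} = \left(\sqrt{\left(\frac{13}{32} \cdot 7 + \frac{13 \left(-3 - 5\right)}{32}\right) - 114} + 25 \cdot 0\right)^{2} = \left(\sqrt{\left(\frac{91}{32} + \frac{13 \left(-3 - 5\right)}{32}\right) - 114} + 0\right)^{2} = \left(\sqrt{\left(\frac{91}{32} + \frac{13}{32} \left(-8\right)\right) - 114} + 0\right)^{2} = \left(\sqrt{\left(\frac{91}{32} - \frac{13}{4}\right) - 114} + 0\right)^{2} = \left(\sqrt{- \frac{13}{32} - 114} + 0\right)^{2} = \left(\sqrt{- \frac{3661}{32}} + 0\right)^{2} = \left(\frac{i \sqrt{7322}}{8} + 0\right)^{2} = \left(\frac{i \sqrt{7322}}{8}\right)^{2} = - \frac{3661}{32}$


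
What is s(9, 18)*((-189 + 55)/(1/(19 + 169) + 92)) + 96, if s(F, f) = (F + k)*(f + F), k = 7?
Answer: -9222432/17297 ≈ -533.18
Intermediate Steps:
s(F, f) = (7 + F)*(F + f) (s(F, f) = (F + 7)*(f + F) = (7 + F)*(F + f))
s(9, 18)*((-189 + 55)/(1/(19 + 169) + 92)) + 96 = (9² + 7*9 + 7*18 + 9*18)*((-189 + 55)/(1/(19 + 169) + 92)) + 96 = (81 + 63 + 126 + 162)*(-134/(1/188 + 92)) + 96 = 432*(-134/(1/188 + 92)) + 96 = 432*(-134/17297/188) + 96 = 432*(-134*188/17297) + 96 = 432*(-25192/17297) + 96 = -10882944/17297 + 96 = -9222432/17297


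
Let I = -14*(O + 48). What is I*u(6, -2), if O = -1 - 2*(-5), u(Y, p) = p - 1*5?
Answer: 5586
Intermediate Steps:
u(Y, p) = -5 + p (u(Y, p) = p - 5 = -5 + p)
O = 9 (O = -1 + 10 = 9)
I = -798 (I = -14*(9 + 48) = -14*57 = -798)
I*u(6, -2) = -798*(-5 - 2) = -798*(-7) = 5586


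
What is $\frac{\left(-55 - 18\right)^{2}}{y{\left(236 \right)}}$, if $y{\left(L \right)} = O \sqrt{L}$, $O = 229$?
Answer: $\frac{5329 \sqrt{59}}{27022} \approx 1.5148$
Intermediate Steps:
$y{\left(L \right)} = 229 \sqrt{L}$
$\frac{\left(-55 - 18\right)^{2}}{y{\left(236 \right)}} = \frac{\left(-55 - 18\right)^{2}}{229 \sqrt{236}} = \frac{\left(-73\right)^{2}}{229 \cdot 2 \sqrt{59}} = \frac{5329}{458 \sqrt{59}} = 5329 \frac{\sqrt{59}}{27022} = \frac{5329 \sqrt{59}}{27022}$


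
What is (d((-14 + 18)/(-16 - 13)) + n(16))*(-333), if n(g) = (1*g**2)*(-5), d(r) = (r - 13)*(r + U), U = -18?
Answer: 291732642/841 ≈ 3.4689e+5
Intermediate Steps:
d(r) = (-18 + r)*(-13 + r) (d(r) = (r - 13)*(r - 18) = (-13 + r)*(-18 + r) = (-18 + r)*(-13 + r))
n(g) = -5*g**2 (n(g) = g**2*(-5) = -5*g**2)
(d((-14 + 18)/(-16 - 13)) + n(16))*(-333) = ((234 + ((-14 + 18)/(-16 - 13))**2 - 31*(-14 + 18)/(-16 - 13)) - 5*16**2)*(-333) = ((234 + (4/(-29))**2 - 124/(-29)) - 5*256)*(-333) = ((234 + (4*(-1/29))**2 - 124*(-1)/29) - 1280)*(-333) = ((234 + (-4/29)**2 - 31*(-4/29)) - 1280)*(-333) = ((234 + 16/841 + 124/29) - 1280)*(-333) = (200406/841 - 1280)*(-333) = -876074/841*(-333) = 291732642/841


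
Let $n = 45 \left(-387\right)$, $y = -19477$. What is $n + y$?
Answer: $-36892$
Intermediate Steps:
$n = -17415$
$n + y = -17415 - 19477 = -36892$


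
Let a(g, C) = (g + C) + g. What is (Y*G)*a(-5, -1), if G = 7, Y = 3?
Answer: -231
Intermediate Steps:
a(g, C) = C + 2*g (a(g, C) = (C + g) + g = C + 2*g)
(Y*G)*a(-5, -1) = (3*7)*(-1 + 2*(-5)) = 21*(-1 - 10) = 21*(-11) = -231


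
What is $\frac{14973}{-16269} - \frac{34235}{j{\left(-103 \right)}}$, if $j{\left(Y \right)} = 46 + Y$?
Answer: $\frac{185371918}{309111} \approx 599.69$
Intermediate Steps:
$\frac{14973}{-16269} - \frac{34235}{j{\left(-103 \right)}} = \frac{14973}{-16269} - \frac{34235}{46 - 103} = 14973 \left(- \frac{1}{16269}\right) - \frac{34235}{-57} = - \frac{4991}{5423} - - \frac{34235}{57} = - \frac{4991}{5423} + \frac{34235}{57} = \frac{185371918}{309111}$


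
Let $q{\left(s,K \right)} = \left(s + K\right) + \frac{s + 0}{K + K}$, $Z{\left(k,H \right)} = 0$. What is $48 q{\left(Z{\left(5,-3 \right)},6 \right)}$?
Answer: $288$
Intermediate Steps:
$q{\left(s,K \right)} = K + s + \frac{s}{2 K}$ ($q{\left(s,K \right)} = \left(K + s\right) + \frac{s}{2 K} = K + s + \frac{s}{2 K}$)
$48 q{\left(Z{\left(5,-3 \right)},6 \right)} = 48 \left(6 + 0 + \frac{1}{2} \cdot 0 \cdot \frac{1}{6}\right) = 48 \left(6 + 0 + 0\right) = 48 \cdot 6 = 288$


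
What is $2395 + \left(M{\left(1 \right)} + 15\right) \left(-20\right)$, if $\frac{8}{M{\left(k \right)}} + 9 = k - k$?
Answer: $\frac{19015}{9} \approx 2112.8$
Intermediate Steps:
$M{\left(k \right)} = - \frac{8}{9}$ ($M{\left(k \right)} = \frac{8}{-9 + \left(k - k\right)} = \frac{8}{-9 + 0} = \frac{8}{-9} = 8 \left(- \frac{1}{9}\right) = - \frac{8}{9}$)
$2395 + \left(M{\left(1 \right)} + 15\right) \left(-20\right) = 2395 + \left(- \frac{8}{9} + 15\right) \left(-20\right) = 2395 + \frac{127}{9} \left(-20\right) = 2395 - \frac{2540}{9} = \frac{19015}{9}$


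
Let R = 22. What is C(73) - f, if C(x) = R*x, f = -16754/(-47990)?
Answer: 38527593/23995 ≈ 1605.7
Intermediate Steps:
f = 8377/23995 (f = -16754*(-1/47990) = 8377/23995 ≈ 0.34911)
C(x) = 22*x
C(73) - f = 22*73 - 1*8377/23995 = 1606 - 8377/23995 = 38527593/23995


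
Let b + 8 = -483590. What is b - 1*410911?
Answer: -894509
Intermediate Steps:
b = -483598 (b = -8 - 483590 = -483598)
b - 1*410911 = -483598 - 1*410911 = -483598 - 410911 = -894509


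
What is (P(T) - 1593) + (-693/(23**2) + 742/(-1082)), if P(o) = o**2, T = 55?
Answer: 409251476/286189 ≈ 1430.0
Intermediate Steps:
(P(T) - 1593) + (-693/(23**2) + 742/(-1082)) = (55**2 - 1593) + (-693/(23**2) + 742/(-1082)) = (3025 - 1593) + (-693/529 + 742*(-1/1082)) = 1432 + (-693*1/529 - 371/541) = 1432 + (-693/529 - 371/541) = 1432 - 571172/286189 = 409251476/286189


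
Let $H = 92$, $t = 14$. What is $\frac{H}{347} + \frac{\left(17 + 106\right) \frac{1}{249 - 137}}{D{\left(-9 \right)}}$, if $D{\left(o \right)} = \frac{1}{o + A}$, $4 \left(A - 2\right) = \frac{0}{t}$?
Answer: $- \frac{41209}{5552} \approx -7.4224$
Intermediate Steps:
$A = 2$ ($A = 2 + \frac{0 \cdot \frac{1}{14}}{4} = 2 + \frac{1}{4} \cdot 0 = 2 + 0 = 2$)
$D{\left(o \right)} = \frac{1}{2 + o}$ ($D{\left(o \right)} = \frac{1}{o + 2} = \frac{1}{2 + o}$)
$\frac{H}{347} + \frac{\left(17 + 106\right) \frac{1}{249 - 137}}{D{\left(-9 \right)}} = \frac{92}{347} + \frac{\left(17 + 106\right) \frac{1}{249 - 137}}{\frac{1}{2 - 9}} = 92 \cdot \frac{1}{347} + \frac{123 \cdot \frac{1}{112}}{\frac{1}{-7}} = \frac{92}{347} + \frac{123 \cdot \frac{1}{112}}{- \frac{1}{7}} = \frac{92}{347} + \frac{123}{112} \left(-7\right) = \frac{92}{347} - \frac{123}{16} = - \frac{41209}{5552}$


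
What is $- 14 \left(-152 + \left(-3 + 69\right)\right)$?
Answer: $1204$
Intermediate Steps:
$- 14 \left(-152 + \left(-3 + 69\right)\right) = - 14 \left(-152 + 66\right) = \left(-14\right) \left(-86\right) = 1204$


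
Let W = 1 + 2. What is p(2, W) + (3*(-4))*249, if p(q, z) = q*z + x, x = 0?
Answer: -2982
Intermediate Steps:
W = 3
p(q, z) = q*z (p(q, z) = q*z + 0 = q*z)
p(2, W) + (3*(-4))*249 = 2*3 + (3*(-4))*249 = 6 - 12*249 = 6 - 2988 = -2982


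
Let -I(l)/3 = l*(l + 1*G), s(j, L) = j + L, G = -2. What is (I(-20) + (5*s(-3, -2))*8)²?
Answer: 2310400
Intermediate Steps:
s(j, L) = L + j
I(l) = -3*l*(-2 + l) (I(l) = -3*l*(l + 1*(-2)) = -3*l*(l - 2) = -3*l*(-2 + l))
(I(-20) + (5*s(-3, -2))*8)² = (3*(-20)*(2 - 1*(-20)) + (5*(-2 - 3))*8)² = (3*(-20)*(2 + 20) + (5*(-5))*8)² = (3*(-20)*22 - 25*8)² = (-1320 - 200)² = (-1520)² = 2310400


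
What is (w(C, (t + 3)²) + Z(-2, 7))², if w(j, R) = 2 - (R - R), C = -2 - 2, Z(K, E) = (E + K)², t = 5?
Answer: 729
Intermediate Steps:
C = -4
w(j, R) = 2 (w(j, R) = 2 - 1*0 = 2 + 0 = 2)
(w(C, (t + 3)²) + Z(-2, 7))² = (2 + (7 - 2)²)² = (2 + 5²)² = (2 + 25)² = 27² = 729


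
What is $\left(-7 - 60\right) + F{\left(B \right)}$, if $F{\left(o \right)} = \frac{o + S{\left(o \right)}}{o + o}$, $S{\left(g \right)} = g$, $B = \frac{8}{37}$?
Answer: $-66$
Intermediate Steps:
$B = \frac{8}{37}$ ($B = 8 \cdot \frac{1}{37} = \frac{8}{37} \approx 0.21622$)
$F{\left(o \right)} = 1$ ($F{\left(o \right)} = \frac{o + o}{o + o} = \frac{2 o}{2 o} = 2 o \frac{1}{2 o} = 1$)
$\left(-7 - 60\right) + F{\left(B \right)} = \left(-7 - 60\right) + 1 = -67 + 1 = -66$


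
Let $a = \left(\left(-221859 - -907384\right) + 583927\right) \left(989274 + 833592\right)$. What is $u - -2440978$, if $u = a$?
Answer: $2314043330410$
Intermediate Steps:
$a = 2314040889432$ ($a = \left(\left(-221859 + 907384\right) + 583927\right) 1822866 = \left(685525 + 583927\right) 1822866 = 1269452 \cdot 1822866 = 2314040889432$)
$u = 2314040889432$
$u - -2440978 = 2314040889432 - -2440978 = 2314040889432 + 2440978 = 2314043330410$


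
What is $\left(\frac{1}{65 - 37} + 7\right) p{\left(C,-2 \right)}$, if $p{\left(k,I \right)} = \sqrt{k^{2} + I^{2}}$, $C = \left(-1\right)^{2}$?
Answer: $\frac{197 \sqrt{5}}{28} \approx 15.732$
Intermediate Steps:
$C = 1$
$p{\left(k,I \right)} = \sqrt{I^{2} + k^{2}}$
$\left(\frac{1}{65 - 37} + 7\right) p{\left(C,-2 \right)} = \left(\frac{1}{65 - 37} + 7\right) \sqrt{\left(-2\right)^{2} + 1^{2}} = \left(\frac{1}{28} + 7\right) \sqrt{4 + 1} = \left(\frac{1}{28} + 7\right) \sqrt{5} = \frac{197 \sqrt{5}}{28}$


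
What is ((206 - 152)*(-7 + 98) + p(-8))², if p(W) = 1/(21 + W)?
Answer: 4081037689/169 ≈ 2.4148e+7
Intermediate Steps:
((206 - 152)*(-7 + 98) + p(-8))² = ((206 - 152)*(-7 + 98) + 1/(21 - 8))² = (54*91 + 1/13)² = (4914 + 1/13)² = (63883/13)² = 4081037689/169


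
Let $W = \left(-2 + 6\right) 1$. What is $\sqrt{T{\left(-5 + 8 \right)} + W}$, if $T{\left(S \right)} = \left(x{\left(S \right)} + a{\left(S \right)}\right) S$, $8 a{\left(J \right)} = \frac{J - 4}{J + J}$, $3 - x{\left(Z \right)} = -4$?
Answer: $\frac{\sqrt{399}}{4} \approx 4.9937$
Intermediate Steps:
$x{\left(Z \right)} = 7$ ($x{\left(Z \right)} = 3 - -4 = 3 + 4 = 7$)
$a{\left(J \right)} = \frac{-4 + J}{16 J}$ ($a{\left(J \right)} = \frac{\left(J - 4\right) \frac{1}{J + J}}{8} = \frac{\left(-4 + J\right) \frac{1}{2 J}}{8} = \frac{\frac{1}{2} \frac{1}{J} \left(-4 + J\right)}{8} = \frac{-4 + J}{16 J}$)
$T{\left(S \right)} = S \left(7 + \frac{-4 + S}{16 S}\right)$ ($T{\left(S \right)} = \left(7 + \frac{-4 + S}{16 S}\right) S = S \left(7 + \frac{-4 + S}{16 S}\right)$)
$W = 4$ ($W = 4 \cdot 1 = 4$)
$\sqrt{T{\left(-5 + 8 \right)} + W} = \sqrt{\left(- \frac{1}{4} + \frac{113 \left(-5 + 8\right)}{16}\right) + 4} = \sqrt{\left(- \frac{1}{4} + \frac{113}{16} \cdot 3\right) + 4} = \sqrt{\left(- \frac{1}{4} + \frac{339}{16}\right) + 4} = \sqrt{\frac{335}{16} + 4} = \sqrt{\frac{399}{16}} = \frac{\sqrt{399}}{4}$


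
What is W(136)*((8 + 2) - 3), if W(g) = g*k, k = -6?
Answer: -5712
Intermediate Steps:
W(g) = -6*g (W(g) = g*(-6) = -6*g)
W(136)*((8 + 2) - 3) = (-6*136)*((8 + 2) - 3) = -816*(10 - 3) = -816*7 = -5712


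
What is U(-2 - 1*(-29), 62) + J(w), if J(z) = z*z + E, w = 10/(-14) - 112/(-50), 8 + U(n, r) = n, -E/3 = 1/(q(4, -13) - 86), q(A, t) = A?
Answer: 53651323/2511250 ≈ 21.364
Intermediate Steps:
E = 3/82 (E = -3/(4 - 86) = -3/(-82) = -3*(-1/82) = 3/82 ≈ 0.036585)
U(n, r) = -8 + n
w = 267/175 (w = 10*(-1/14) - 112*(-1/50) = -5/7 + 56/25 = 267/175 ≈ 1.5257)
J(z) = 3/82 + z² (J(z) = z*z + 3/82 = z² + 3/82 = 3/82 + z²)
U(-2 - 1*(-29), 62) + J(w) = (-8 + (-2 - 1*(-29))) + (3/82 + (267/175)²) = (-8 + (-2 + 29)) + (3/82 + 71289/30625) = (-8 + 27) + 5937573/2511250 = 19 + 5937573/2511250 = 53651323/2511250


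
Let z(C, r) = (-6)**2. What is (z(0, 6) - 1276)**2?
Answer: 1537600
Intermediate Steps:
z(C, r) = 36
(z(0, 6) - 1276)**2 = (36 - 1276)**2 = (-1240)**2 = 1537600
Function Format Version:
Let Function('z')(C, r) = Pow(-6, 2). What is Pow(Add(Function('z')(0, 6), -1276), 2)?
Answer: 1537600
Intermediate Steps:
Function('z')(C, r) = 36
Pow(Add(Function('z')(0, 6), -1276), 2) = Pow(Add(36, -1276), 2) = Pow(-1240, 2) = 1537600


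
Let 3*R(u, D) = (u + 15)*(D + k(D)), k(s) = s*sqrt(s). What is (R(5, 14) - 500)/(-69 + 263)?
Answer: -610/291 + 140*sqrt(14)/291 ≈ -0.29611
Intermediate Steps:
k(s) = s**(3/2)
R(u, D) = (15 + u)*(D + D**(3/2))/3 (R(u, D) = ((u + 15)*(D + D**(3/2)))/3 = ((15 + u)*(D + D**(3/2)))/3 = (15 + u)*(D + D**(3/2))/3)
(R(5, 14) - 500)/(-69 + 263) = ((5*14 + 5*14**(3/2) + (1/3)*14*5 + (1/3)*5*14**(3/2)) - 500)/(-69 + 263) = ((70 + 5*(14*sqrt(14)) + 70/3 + (1/3)*5*(14*sqrt(14))) - 500)/194 = ((70 + 70*sqrt(14) + 70/3 + 70*sqrt(14)/3) - 500)*(1/194) = ((280/3 + 280*sqrt(14)/3) - 500)*(1/194) = (-1220/3 + 280*sqrt(14)/3)*(1/194) = -610/291 + 140*sqrt(14)/291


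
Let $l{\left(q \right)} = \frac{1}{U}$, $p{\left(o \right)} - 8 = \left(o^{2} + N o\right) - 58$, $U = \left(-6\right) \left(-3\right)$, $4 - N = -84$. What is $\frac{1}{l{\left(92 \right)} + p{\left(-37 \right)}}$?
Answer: $- \frac{18}{34865} \approx -0.00051628$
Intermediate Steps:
$N = 88$ ($N = 4 - -84 = 4 + 84 = 88$)
$U = 18$
$p{\left(o \right)} = -50 + o^{2} + 88 o$ ($p{\left(o \right)} = 8 - \left(58 - o^{2} - 88 o\right) = 8 + \left(-58 + o^{2} + 88 o\right) = -50 + o^{2} + 88 o$)
$l{\left(q \right)} = \frac{1}{18}$
$\frac{1}{l{\left(92 \right)} + p{\left(-37 \right)}} = \frac{1}{\frac{1}{18} + \left(-50 + \left(-37\right)^{2} + 88 \left(-37\right)\right)} = \frac{1}{\frac{1}{18} - 1937} = \frac{1}{- \frac{34865}{18}} = - \frac{18}{34865}$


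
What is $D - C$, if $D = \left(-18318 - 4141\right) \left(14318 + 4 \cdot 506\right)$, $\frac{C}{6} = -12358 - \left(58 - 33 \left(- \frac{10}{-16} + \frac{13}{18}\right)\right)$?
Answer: $- \frac{1467802995}{4} \approx -3.6695 \cdot 10^{8}$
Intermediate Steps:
$C = - \frac{296917}{4}$ ($C = 6 \left(-12358 - \left(58 - 33 \left(- \frac{10}{-16} + \frac{13}{18}\right)\right)\right) = 6 \left(-12358 - \left(58 - 33 \left(\left(-10\right) \left(- \frac{1}{16}\right) + 13 \cdot \frac{1}{18}\right)\right)\right) = 6 \left(-12358 - \left(58 - 33 \left(\frac{5}{8} + \frac{13}{18}\right)\right)\right) = 6 \left(-12358 - \left(58 - \frac{1067}{24}\right)\right) = 6 \left(-12358 - \frac{325}{24}\right) = 6 \left(- \frac{296917}{24}\right) = - \frac{296917}{4} \approx -74229.0$)
$D = -367024978$ ($D = - 22459 \left(14318 + 2024\right) = \left(-22459\right) 16342 = -367024978$)
$D - C = -367024978 - - \frac{296917}{4} = -367024978 + \frac{296917}{4} = - \frac{1467802995}{4}$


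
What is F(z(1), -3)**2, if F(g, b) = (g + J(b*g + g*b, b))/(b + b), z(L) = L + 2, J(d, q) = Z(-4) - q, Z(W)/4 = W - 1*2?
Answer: 9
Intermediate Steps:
Z(W) = -8 + 4*W (Z(W) = 4*(W - 1*2) = 4*(W - 2) = 4*(-2 + W) = -8 + 4*W)
J(d, q) = -24 - q (J(d, q) = (-8 + 4*(-4)) - q = (-8 - 16) - q = -24 - q)
z(L) = 2 + L
F(g, b) = (-24 + g - b)/(2*b) (F(g, b) = (g + (-24 - b))/(b + b) = (-24 + g - b)/((2*b)) = (-24 + g - b)*(1/(2*b)) = (-24 + g - b)/(2*b))
F(z(1), -3)**2 = ((1/2)*(-24 + (2 + 1) - 1*(-3))/(-3))**2 = ((1/2)*(-1/3)*(-24 + 3 + 3))**2 = ((1/2)*(-1/3)*(-18))**2 = 3**2 = 9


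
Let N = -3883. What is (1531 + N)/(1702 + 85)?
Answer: -2352/1787 ≈ -1.3162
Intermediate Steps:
(1531 + N)/(1702 + 85) = (1531 - 3883)/(1702 + 85) = -2352/1787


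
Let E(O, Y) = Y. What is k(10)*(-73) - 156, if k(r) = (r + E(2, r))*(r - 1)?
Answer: -13296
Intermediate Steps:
k(r) = 2*r*(-1 + r) (k(r) = (r + r)*(r - 1) = (2*r)*(-1 + r) = 2*r*(-1 + r))
k(10)*(-73) - 156 = (2*10*(-1 + 10))*(-73) - 156 = (2*10*9)*(-73) - 156 = 180*(-73) - 156 = -13140 - 156 = -13296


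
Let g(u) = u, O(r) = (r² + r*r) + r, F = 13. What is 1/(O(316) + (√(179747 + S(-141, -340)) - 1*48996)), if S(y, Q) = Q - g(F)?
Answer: 868/131094745 - √179394/22810485630 ≈ 6.6026e-6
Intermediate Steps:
O(r) = r + 2*r² (O(r) = (r² + r²) + r = 2*r² + r = r + 2*r²)
S(y, Q) = -13 + Q (S(y, Q) = Q - 1*13 = Q - 13 = -13 + Q)
1/(O(316) + (√(179747 + S(-141, -340)) - 1*48996)) = 1/(316*(1 + 2*316) + (√(179747 + (-13 - 340)) - 1*48996)) = 1/(316*(1 + 632) + (√(179747 - 353) - 48996)) = 1/(316*633 + (√179394 - 48996)) = 1/(200028 + (-48996 + √179394)) = 1/(151032 + √179394)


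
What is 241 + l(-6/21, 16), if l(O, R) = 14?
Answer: 255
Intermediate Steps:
241 + l(-6/21, 16) = 241 + 14 = 255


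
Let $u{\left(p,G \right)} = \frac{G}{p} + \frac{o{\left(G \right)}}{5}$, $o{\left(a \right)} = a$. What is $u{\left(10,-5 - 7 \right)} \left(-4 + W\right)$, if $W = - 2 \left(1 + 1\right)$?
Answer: $\frac{144}{5} \approx 28.8$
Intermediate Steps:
$u{\left(p,G \right)} = \frac{G}{5} + \frac{G}{p}$ ($u{\left(p,G \right)} = \frac{G}{p} + \frac{G}{5} = \frac{G}{5} + \frac{G}{p}$)
$W = -4$ ($W = \left(-2\right) 2 = -4$)
$u{\left(10,-5 - 7 \right)} \left(-4 + W\right) = \left(\frac{-5 - 7}{5} + \frac{-5 - 7}{10}\right) \left(-4 - 4\right) = \left(\frac{-5 - 7}{5} + \left(-5 - 7\right) \frac{1}{10}\right) \left(-8\right) = \left(\frac{1}{5} \left(-12\right) - \frac{6}{5}\right) \left(-8\right) = \left(- \frac{12}{5} - \frac{6}{5}\right) \left(-8\right) = \left(- \frac{18}{5}\right) \left(-8\right) = \frac{144}{5}$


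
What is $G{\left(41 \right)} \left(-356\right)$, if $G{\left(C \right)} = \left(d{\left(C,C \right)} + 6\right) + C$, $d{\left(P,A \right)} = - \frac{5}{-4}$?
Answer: $-17177$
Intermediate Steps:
$d{\left(P,A \right)} = \frac{5}{4}$ ($d{\left(P,A \right)} = \left(-5\right) \left(- \frac{1}{4}\right) = \frac{5}{4}$)
$G{\left(C \right)} = \frac{29}{4} + C$ ($G{\left(C \right)} = \left(\frac{5}{4} + 6\right) + C = \frac{29}{4} + C$)
$G{\left(41 \right)} \left(-356\right) = \left(\frac{29}{4} + 41\right) \left(-356\right) = \frac{193}{4} \left(-356\right) = -17177$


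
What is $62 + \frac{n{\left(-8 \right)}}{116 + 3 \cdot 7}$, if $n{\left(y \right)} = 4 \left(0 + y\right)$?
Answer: $\frac{8462}{137} \approx 61.766$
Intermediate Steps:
$n{\left(y \right)} = 4 y$
$62 + \frac{n{\left(-8 \right)}}{116 + 3 \cdot 7} = 62 + \frac{4 \left(-8\right)}{116 + 3 \cdot 7} = 62 + \frac{1}{116 + 21} \left(-32\right) = 62 + \frac{1}{137} \left(-32\right) = 62 - \frac{32}{137} = \frac{8462}{137}$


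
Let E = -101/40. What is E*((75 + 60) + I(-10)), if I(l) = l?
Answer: -2525/8 ≈ -315.63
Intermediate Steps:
E = -101/40 (E = -101*1/40 = -101/40 ≈ -2.5250)
E*((75 + 60) + I(-10)) = -101*((75 + 60) - 10)/40 = -101*(135 - 10)/40 = -101/40*125 = -2525/8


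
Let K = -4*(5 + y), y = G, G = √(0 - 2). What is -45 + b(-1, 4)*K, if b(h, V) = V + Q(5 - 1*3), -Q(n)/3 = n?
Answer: -5 + 8*I*√2 ≈ -5.0 + 11.314*I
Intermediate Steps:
Q(n) = -3*n
b(h, V) = -6 + V (b(h, V) = V - 3*(5 - 1*3) = V - 3*(5 - 3) = V - 3*2 = V - 6 = -6 + V)
G = I*√2 (G = √(-2) = I*√2 ≈ 1.4142*I)
y = I*√2 ≈ 1.4142*I
K = -20 - 4*I*√2 (K = -4*(5 + I*√2) = -20 - 4*I*√2 ≈ -20.0 - 5.6569*I)
-45 + b(-1, 4)*K = -45 + (-6 + 4)*(-20 - 4*I*√2) = -45 - 2*(-20 - 4*I*√2) = -45 + (40 + 8*I*√2) = -5 + 8*I*√2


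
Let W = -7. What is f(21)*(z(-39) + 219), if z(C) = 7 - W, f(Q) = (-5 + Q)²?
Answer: 59648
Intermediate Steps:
z(C) = 14 (z(C) = 7 - 1*(-7) = 7 + 7 = 14)
f(21)*(z(-39) + 219) = (-5 + 21)²*(14 + 219) = 16²*233 = 256*233 = 59648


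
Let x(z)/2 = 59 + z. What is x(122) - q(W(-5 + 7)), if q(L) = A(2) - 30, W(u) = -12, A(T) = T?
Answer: 390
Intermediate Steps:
x(z) = 118 + 2*z (x(z) = 2*(59 + z) = 118 + 2*z)
q(L) = -28 (q(L) = 2 - 30 = -28)
x(122) - q(W(-5 + 7)) = (118 + 2*122) - 1*(-28) = (118 + 244) + 28 = 362 + 28 = 390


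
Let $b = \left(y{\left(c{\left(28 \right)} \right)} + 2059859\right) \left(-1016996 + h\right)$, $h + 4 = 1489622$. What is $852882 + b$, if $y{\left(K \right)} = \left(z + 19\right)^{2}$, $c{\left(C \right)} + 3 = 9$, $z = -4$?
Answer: $973641873130$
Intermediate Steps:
$h = 1489618$ ($h = -4 + 1489622 = 1489618$)
$c{\left(C \right)} = 6$ ($c{\left(C \right)} = -3 + 9 = 6$)
$y{\left(K \right)} = 225$ ($y{\left(K \right)} = \left(-4 + 19\right)^{2} = 15^{2} = 225$)
$b = 973641020248$ ($b = \left(225 + 2059859\right) \left(-1016996 + 1489618\right) = 2060084 \cdot 472622 = 973641020248$)
$852882 + b = 852882 + 973641020248 = 973641873130$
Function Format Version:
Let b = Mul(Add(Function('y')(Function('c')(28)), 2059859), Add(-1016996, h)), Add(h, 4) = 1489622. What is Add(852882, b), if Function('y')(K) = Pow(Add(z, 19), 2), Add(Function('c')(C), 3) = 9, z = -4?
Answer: 973641873130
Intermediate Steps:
h = 1489618 (h = Add(-4, 1489622) = 1489618)
Function('c')(C) = 6 (Function('c')(C) = Add(-3, 9) = 6)
Function('y')(K) = 225 (Function('y')(K) = Pow(Add(-4, 19), 2) = Pow(15, 2) = 225)
b = 973641020248 (b = Mul(Add(225, 2059859), Add(-1016996, 1489618)) = Mul(2060084, 472622) = 973641020248)
Add(852882, b) = Add(852882, 973641020248) = 973641873130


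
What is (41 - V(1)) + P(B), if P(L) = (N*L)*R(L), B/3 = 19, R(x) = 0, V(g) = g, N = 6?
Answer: 40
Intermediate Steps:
B = 57 (B = 3*19 = 57)
P(L) = 0 (P(L) = (6*L)*0 = 0)
(41 - V(1)) + P(B) = (41 - 1*1) + 0 = (41 - 1) + 0 = 40 + 0 = 40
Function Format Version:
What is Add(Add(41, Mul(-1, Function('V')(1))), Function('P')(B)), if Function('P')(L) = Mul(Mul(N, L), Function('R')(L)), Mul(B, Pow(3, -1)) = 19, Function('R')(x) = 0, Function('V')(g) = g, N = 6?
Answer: 40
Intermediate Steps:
B = 57 (B = Mul(3, 19) = 57)
Function('P')(L) = 0 (Function('P')(L) = Mul(Mul(6, L), 0) = 0)
Add(Add(41, Mul(-1, Function('V')(1))), Function('P')(B)) = Add(Add(41, Mul(-1, 1)), 0) = Add(Add(41, -1), 0) = Add(40, 0) = 40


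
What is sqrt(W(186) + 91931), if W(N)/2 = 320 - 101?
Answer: sqrt(92369) ≈ 303.92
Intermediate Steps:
W(N) = 438 (W(N) = 2*(320 - 101) = 2*219 = 438)
sqrt(W(186) + 91931) = sqrt(438 + 91931) = sqrt(92369)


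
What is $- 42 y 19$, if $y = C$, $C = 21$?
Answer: $-16758$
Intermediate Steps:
$y = 21$
$- 42 y 19 = \left(-42\right) 21 \cdot 19 = \left(-882\right) 19 = -16758$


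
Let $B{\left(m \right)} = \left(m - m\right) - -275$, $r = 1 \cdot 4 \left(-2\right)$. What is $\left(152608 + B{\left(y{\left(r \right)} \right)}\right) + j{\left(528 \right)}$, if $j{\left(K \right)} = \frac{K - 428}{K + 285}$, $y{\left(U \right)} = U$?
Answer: $\frac{124293979}{813} \approx 1.5288 \cdot 10^{5}$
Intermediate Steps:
$r = -8$ ($r = 4 \left(-2\right) = -8$)
$B{\left(m \right)} = 275$ ($B{\left(m \right)} = 0 + 275 = 275$)
$j{\left(K \right)} = \frac{-428 + K}{285 + K}$
$\left(152608 + B{\left(y{\left(r \right)} \right)}\right) + j{\left(528 \right)} = \left(152608 + 275\right) + \frac{-428 + 528}{285 + 528} = 152883 + \frac{1}{813} \cdot 100 = 152883 + \frac{100}{813} = \frac{124293979}{813}$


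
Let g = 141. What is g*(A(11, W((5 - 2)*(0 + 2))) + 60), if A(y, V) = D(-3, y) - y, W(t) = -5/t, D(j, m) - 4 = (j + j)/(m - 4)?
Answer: 51465/7 ≈ 7352.1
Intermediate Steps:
D(j, m) = 4 + 2*j/(-4 + m) (D(j, m) = 4 + (j + j)/(m - 4) = 4 + (2*j)/(-4 + m) = 4 + 2*j/(-4 + m))
A(y, V) = -y + 2*(-11 + 2*y)/(-4 + y) (A(y, V) = 2*(-8 - 3 + 2*y)/(-4 + y) - y = 2*(-11 + 2*y)/(-4 + y) - y = -y + 2*(-11 + 2*y)/(-4 + y))
g*(A(11, W((5 - 2)*(0 + 2))) + 60) = 141*((-22 - 1*11² + 8*11)/(-4 + 11) + 60) = 141*((-22 - 1*121 + 88)/7 + 60) = 141*((-22 - 121 + 88)/7 + 60) = 141*((⅐)*(-55) + 60) = 141*(-55/7 + 60) = 141*(365/7) = 51465/7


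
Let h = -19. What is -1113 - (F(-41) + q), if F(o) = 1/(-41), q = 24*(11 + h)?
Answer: -37760/41 ≈ -920.98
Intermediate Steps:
q = -192 (q = 24*(11 - 19) = 24*(-8) = -192)
F(o) = -1/41
-1113 - (F(-41) + q) = -1113 - (-1/41 - 192) = -1113 - 1*(-7873/41) = -1113 + 7873/41 = -37760/41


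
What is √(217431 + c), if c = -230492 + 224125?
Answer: 2*√52766 ≈ 459.42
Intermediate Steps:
c = -6367
√(217431 + c) = √(217431 - 6367) = √211064 = 2*√52766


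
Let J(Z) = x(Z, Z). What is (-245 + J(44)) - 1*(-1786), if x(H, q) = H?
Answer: 1585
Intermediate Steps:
J(Z) = Z
(-245 + J(44)) - 1*(-1786) = (-245 + 44) - 1*(-1786) = -201 + 1786 = 1585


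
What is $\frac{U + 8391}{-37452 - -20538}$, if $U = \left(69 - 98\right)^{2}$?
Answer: $- \frac{4616}{8457} \approx -0.54582$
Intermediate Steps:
$U = 841$ ($U = \left(-29\right)^{2} = 841$)
$\frac{U + 8391}{-37452 - -20538} = \frac{841 + 8391}{-37452 - -20538} = \frac{9232}{-37452 + 20538} = \frac{9232}{-16914} = 9232 \left(- \frac{1}{16914}\right) = - \frac{4616}{8457}$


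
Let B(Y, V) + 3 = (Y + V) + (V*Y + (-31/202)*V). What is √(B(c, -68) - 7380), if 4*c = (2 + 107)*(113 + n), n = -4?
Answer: I*√8423876215/202 ≈ 454.36*I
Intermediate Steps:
c = 11881/4 (c = ((2 + 107)*(113 - 4))/4 = (109*109)/4 = (¼)*11881 = 11881/4 ≈ 2970.3)
B(Y, V) = -3 + Y + 171*V/202 + V*Y (B(Y, V) = -3 + ((Y + V) + (V*Y + (-31/202)*V)) = -3 + ((V + Y) + (V*Y + (-31*1/202)*V)) = -3 + ((V + Y) + (V*Y - 31*V/202)) = -3 + ((V + Y) + (-31*V/202 + V*Y)) = -3 + (Y + 171*V/202 + V*Y) = -3 + Y + 171*V/202 + V*Y)
√(B(c, -68) - 7380) = √((-3 + 11881/4 + (171/202)*(-68) - 68*11881/4) - 7380) = √((-3 + 11881/4 - 5814/101 - 201977) - 7380) = √(-80423195/404 - 7380) = √(-83404715/404) = I*√8423876215/202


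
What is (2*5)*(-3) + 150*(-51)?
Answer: -7680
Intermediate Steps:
(2*5)*(-3) + 150*(-51) = 10*(-3) - 7650 = -30 - 7650 = -7680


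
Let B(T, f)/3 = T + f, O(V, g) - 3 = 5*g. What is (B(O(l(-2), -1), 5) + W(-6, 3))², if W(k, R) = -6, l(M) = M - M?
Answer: 9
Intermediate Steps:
l(M) = 0
O(V, g) = 3 + 5*g
B(T, f) = 3*T + 3*f (B(T, f) = 3*(T + f) = 3*T + 3*f)
(B(O(l(-2), -1), 5) + W(-6, 3))² = ((3*(3 + 5*(-1)) + 3*5) - 6)² = ((3*(3 - 5) + 15) - 6)² = ((3*(-2) + 15) - 6)² = ((-6 + 15) - 6)² = (9 - 6)² = 3² = 9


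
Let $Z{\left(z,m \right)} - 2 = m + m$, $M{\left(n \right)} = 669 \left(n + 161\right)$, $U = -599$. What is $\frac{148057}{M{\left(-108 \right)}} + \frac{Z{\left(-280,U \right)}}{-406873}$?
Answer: $\frac{60282802333}{14426495961} \approx 4.1786$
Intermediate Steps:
$M{\left(n \right)} = 107709 + 669 n$ ($M{\left(n \right)} = 669 \left(161 + n\right) = 107709 + 669 n$)
$Z{\left(z,m \right)} = 2 + 2 m$ ($Z{\left(z,m \right)} = 2 + \left(m + m\right) = 2 + 2 m$)
$\frac{148057}{M{\left(-108 \right)}} + \frac{Z{\left(-280,U \right)}}{-406873} = \frac{148057}{107709 + 669 \left(-108\right)} + \frac{2 + 2 \left(-599\right)}{-406873} = \frac{148057}{107709 - 72252} + \left(2 - 1198\right) \left(- \frac{1}{406873}\right) = \frac{148057}{35457} - - \frac{1196}{406873} = 148057 \cdot \frac{1}{35457} + \frac{1196}{406873} = \frac{148057}{35457} + \frac{1196}{406873} = \frac{60282802333}{14426495961}$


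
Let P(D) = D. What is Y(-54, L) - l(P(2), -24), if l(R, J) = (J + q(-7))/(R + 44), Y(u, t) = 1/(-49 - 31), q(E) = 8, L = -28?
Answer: 617/1840 ≈ 0.33533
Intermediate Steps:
Y(u, t) = -1/80 (Y(u, t) = 1/(-80) = -1/80)
l(R, J) = (8 + J)/(44 + R) (l(R, J) = (J + 8)/(R + 44) = (8 + J)/(44 + R))
Y(-54, L) - l(P(2), -24) = -1/80 - (8 - 24)/(44 + 2) = -1/80 - (-16)/46 = -1/80 - 1*(-8/23) = -1/80 + 8/23 = 617/1840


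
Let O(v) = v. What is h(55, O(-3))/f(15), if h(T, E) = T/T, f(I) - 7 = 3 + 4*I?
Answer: 1/70 ≈ 0.014286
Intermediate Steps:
f(I) = 10 + 4*I (f(I) = 7 + (3 + 4*I) = 10 + 4*I)
h(T, E) = 1
h(55, O(-3))/f(15) = 1/(10 + 4*15) = 1/(10 + 60) = 1/70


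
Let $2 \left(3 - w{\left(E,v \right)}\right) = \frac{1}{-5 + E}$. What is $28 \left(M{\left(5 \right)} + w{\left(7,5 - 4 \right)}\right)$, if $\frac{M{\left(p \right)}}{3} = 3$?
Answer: $329$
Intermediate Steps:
$w{\left(E,v \right)} = 3 - \frac{1}{2 \left(-5 + E\right)}$
$M{\left(p \right)} = 9$ ($M{\left(p \right)} = 3 \cdot 3 = 9$)
$28 \left(M{\left(5 \right)} + w{\left(7,5 - 4 \right)}\right) = 28 \left(9 + \frac{-31 + 6 \cdot 7}{2 \left(-5 + 7\right)}\right) = 28 \left(9 + \frac{-31 + 42}{2 \cdot 2}\right) = 28 \left(9 + \frac{1}{2} \cdot \frac{1}{2} \cdot 11\right) = 28 \left(9 + \frac{11}{4}\right) = 28 \cdot \frac{47}{4} = 329$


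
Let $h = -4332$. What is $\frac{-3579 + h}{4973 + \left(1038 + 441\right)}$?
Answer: $- \frac{7911}{6452} \approx -1.2261$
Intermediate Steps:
$\frac{-3579 + h}{4973 + \left(1038 + 441\right)} = \frac{-3579 - 4332}{4973 + \left(1038 + 441\right)} = - \frac{7911}{4973 + 1479} = - \frac{7911}{6452}$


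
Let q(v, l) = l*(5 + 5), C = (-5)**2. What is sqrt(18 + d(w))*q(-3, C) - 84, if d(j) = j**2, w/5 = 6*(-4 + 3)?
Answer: -84 + 750*sqrt(102) ≈ 7490.6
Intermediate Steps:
w = -30 (w = 5*(6*(-4 + 3)) = 5*(6*(-1)) = 5*(-6) = -30)
C = 25
q(v, l) = 10*l (q(v, l) = l*10 = 10*l)
sqrt(18 + d(w))*q(-3, C) - 84 = sqrt(18 + (-30)**2)*(10*25) - 84 = sqrt(18 + 900)*250 - 84 = sqrt(918)*250 - 84 = (3*sqrt(102))*250 - 84 = 750*sqrt(102) - 84 = -84 + 750*sqrt(102)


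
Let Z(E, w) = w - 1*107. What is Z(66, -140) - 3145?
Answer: -3392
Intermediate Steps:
Z(E, w) = -107 + w (Z(E, w) = w - 107 = -107 + w)
Z(66, -140) - 3145 = (-107 - 140) - 3145 = -247 - 3145 = -3392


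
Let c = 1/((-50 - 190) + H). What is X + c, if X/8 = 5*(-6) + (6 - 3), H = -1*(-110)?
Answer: -28081/130 ≈ -216.01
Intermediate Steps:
H = 110
c = -1/130 (c = 1/((-50 - 190) + 110) = 1/(-240 + 110) = 1/(-130) = -1/130 ≈ -0.0076923)
X = -216 (X = 8*(5*(-6) + (6 - 3)) = 8*(-30 + 3) = 8*(-27) = -216)
X + c = -216 - 1/130 = -28081/130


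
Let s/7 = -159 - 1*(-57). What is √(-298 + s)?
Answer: 2*I*√253 ≈ 31.812*I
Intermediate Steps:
s = -714 (s = 7*(-159 - 1*(-57)) = 7*(-159 + 57) = 7*(-102) = -714)
√(-298 + s) = √(-298 - 714) = √(-1012) = 2*I*√253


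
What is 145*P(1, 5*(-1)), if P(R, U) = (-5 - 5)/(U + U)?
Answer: 145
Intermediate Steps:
P(R, U) = -5/U (P(R, U) = -10*1/(2*U) = -5/U)
145*P(1, 5*(-1)) = 145*(-5/(5*(-1))) = 145*(-5/(-5)) = 145*(-5*(-1/5)) = 145*1 = 145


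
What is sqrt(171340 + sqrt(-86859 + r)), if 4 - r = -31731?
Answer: sqrt(171340 + 2*I*sqrt(13781)) ≈ 413.93 + 0.284*I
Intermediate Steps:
r = 31735 (r = 4 - 1*(-31731) = 4 + 31731 = 31735)
sqrt(171340 + sqrt(-86859 + r)) = sqrt(171340 + sqrt(-86859 + 31735)) = sqrt(171340 + sqrt(-55124)) = sqrt(171340 + 2*I*sqrt(13781))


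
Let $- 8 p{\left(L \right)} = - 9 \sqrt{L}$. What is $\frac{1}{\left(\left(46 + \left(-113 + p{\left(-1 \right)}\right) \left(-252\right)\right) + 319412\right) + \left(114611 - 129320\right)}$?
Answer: $\frac{148100}{49350658221} + \frac{14 i}{5483406469} \approx 3.001 \cdot 10^{-6} + 2.5532 \cdot 10^{-9} i$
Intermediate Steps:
$p{\left(L \right)} = \frac{9 \sqrt{L}}{8}$ ($p{\left(L \right)} = - \frac{\left(-9\right) \sqrt{L}}{8} = \frac{9 \sqrt{L}}{8}$)
$\frac{1}{\left(\left(46 + \left(-113 + p{\left(-1 \right)}\right) \left(-252\right)\right) + 319412\right) + \left(114611 - 129320\right)} = \frac{1}{\left(\left(46 + \left(-113 + \frac{9 \sqrt{-1}}{8}\right) \left(-252\right)\right) + 319412\right) + \left(114611 - 129320\right)} = \frac{1}{\left(\left(46 + \left(-113 + \frac{9 i}{8}\right) \left(-252\right)\right) + 319412\right) + \left(114611 - 129320\right)} = \frac{1}{\left(\left(46 + \left(28476 - \frac{567 i}{2}\right)\right) + 319412\right) - 14709} = \frac{1}{\left(\left(28522 - \frac{567 i}{2}\right) + 319412\right) - 14709} = \frac{1}{\left(347934 - \frac{567 i}{2}\right) - 14709} = \frac{1}{333225 - \frac{567 i}{2}} = \frac{4 \left(333225 + \frac{567 i}{2}\right)}{444155923989}$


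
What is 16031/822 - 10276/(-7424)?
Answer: 15932627/762816 ≈ 20.887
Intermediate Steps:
16031/822 - 10276/(-7424) = 16031*(1/822) - 10276*(-1/7424) = 16031/822 + 2569/1856 = 15932627/762816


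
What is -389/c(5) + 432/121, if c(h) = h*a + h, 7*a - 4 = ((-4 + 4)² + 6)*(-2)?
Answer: 331643/605 ≈ 548.17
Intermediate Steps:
a = -8/7 (a = 4/7 + (((-4 + 4)² + 6)*(-2))/7 = 4/7 + ((0² + 6)*(-2))/7 = 4/7 + ((0 + 6)*(-2))/7 = 4/7 + (6*(-2))/7 = 4/7 + (⅐)*(-12) = 4/7 - 12/7 = -8/7 ≈ -1.1429)
c(h) = -h/7 (c(h) = h*(-8/7) + h = -8*h/7 + h = -h/7)
-389/c(5) + 432/121 = -389/((-⅐*5)) + 432/121 = -389/(-5/7) + 432*(1/121) = -389*(-7/5) + 432/121 = 2723/5 + 432/121 = 331643/605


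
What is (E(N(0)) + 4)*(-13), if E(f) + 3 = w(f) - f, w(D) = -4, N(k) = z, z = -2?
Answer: 13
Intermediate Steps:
N(k) = -2
E(f) = -7 - f (E(f) = -3 + (-4 - f) = -7 - f)
(E(N(0)) + 4)*(-13) = ((-7 - 1*(-2)) + 4)*(-13) = ((-7 + 2) + 4)*(-13) = (-5 + 4)*(-13) = -1*(-13) = 13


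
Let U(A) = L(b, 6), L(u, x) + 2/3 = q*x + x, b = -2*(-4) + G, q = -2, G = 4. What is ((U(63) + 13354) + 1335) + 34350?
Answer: 147097/3 ≈ 49032.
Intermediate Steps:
b = 12 (b = -2*(-4) + 4 = 8 + 4 = 12)
L(u, x) = -⅔ - x (L(u, x) = -⅔ + (-2*x + x) = -⅔ - x)
U(A) = -20/3 (U(A) = -⅔ - 1*6 = -⅔ - 6 = -20/3)
((U(63) + 13354) + 1335) + 34350 = ((-20/3 + 13354) + 1335) + 34350 = (40042/3 + 1335) + 34350 = 44047/3 + 34350 = 147097/3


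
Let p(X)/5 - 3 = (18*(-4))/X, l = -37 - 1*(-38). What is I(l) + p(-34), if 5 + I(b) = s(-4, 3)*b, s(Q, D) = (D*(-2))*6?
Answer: -262/17 ≈ -15.412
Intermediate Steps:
l = 1 (l = -37 + 38 = 1)
s(Q, D) = -12*D (s(Q, D) = -2*D*6 = -12*D)
I(b) = -5 - 36*b (I(b) = -5 + (-12*3)*b = -5 - 36*b)
p(X) = 15 - 360/X (p(X) = 15 + 5*((18*(-4))/X) = 15 + 5*(-72/X) = 15 - 360/X)
I(l) + p(-34) = (-5 - 36*1) + (15 - 360/(-34)) = (-5 - 36) + (15 - 360*(-1/34)) = -41 + (15 + 180/17) = -41 + 435/17 = -262/17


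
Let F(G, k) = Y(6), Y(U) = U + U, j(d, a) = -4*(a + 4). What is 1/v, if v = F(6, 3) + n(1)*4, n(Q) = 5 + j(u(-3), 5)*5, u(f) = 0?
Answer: -1/688 ≈ -0.0014535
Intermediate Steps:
j(d, a) = -16 - 4*a (j(d, a) = -4*(4 + a) = -16 - 4*a)
Y(U) = 2*U
F(G, k) = 12 (F(G, k) = 2*6 = 12)
n(Q) = -175 (n(Q) = 5 + (-16 - 4*5)*5 = 5 + (-16 - 20)*5 = 5 - 36*5 = 5 - 180 = -175)
v = -688 (v = 12 - 175*4 = 12 - 700 = -688)
1/v = 1/(-688) = -1/688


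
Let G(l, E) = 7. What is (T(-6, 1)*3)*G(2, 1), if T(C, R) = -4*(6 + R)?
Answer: -588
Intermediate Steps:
T(C, R) = -24 - 4*R
(T(-6, 1)*3)*G(2, 1) = ((-24 - 4*1)*3)*7 = ((-24 - 4)*3)*7 = -28*3*7 = -84*7 = -588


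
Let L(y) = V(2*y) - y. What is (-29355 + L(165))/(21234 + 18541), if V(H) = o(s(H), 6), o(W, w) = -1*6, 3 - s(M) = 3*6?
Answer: -798/1075 ≈ -0.74233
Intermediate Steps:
s(M) = -15 (s(M) = 3 - 3*6 = 3 - 1*18 = 3 - 18 = -15)
o(W, w) = -6
V(H) = -6
L(y) = -6 - y
(-29355 + L(165))/(21234 + 18541) = (-29355 + (-6 - 1*165))/(21234 + 18541) = (-29355 + (-6 - 165))/39775 = (-29355 - 171)*(1/39775) = -29526*1/39775 = -798/1075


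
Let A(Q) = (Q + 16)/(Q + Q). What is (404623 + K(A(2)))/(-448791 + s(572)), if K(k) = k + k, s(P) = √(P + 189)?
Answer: -22699399989/25176670115 - 50579*√761/25176670115 ≈ -0.90166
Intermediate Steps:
s(P) = √(189 + P)
A(Q) = (16 + Q)/(2*Q) (A(Q) = (16 + Q)/((2*Q)) = (16 + Q)*(1/(2*Q)) = (16 + Q)/(2*Q))
K(k) = 2*k
(404623 + K(A(2)))/(-448791 + s(572)) = (404623 + 2*((½)*(16 + 2)/2))/(-448791 + √(189 + 572)) = (404623 + 2*((½)*(½)*18))/(-448791 + √761) = (404623 + 2*(9/2))/(-448791 + √761) = (404623 + 9)/(-448791 + √761) = 404632/(-448791 + √761)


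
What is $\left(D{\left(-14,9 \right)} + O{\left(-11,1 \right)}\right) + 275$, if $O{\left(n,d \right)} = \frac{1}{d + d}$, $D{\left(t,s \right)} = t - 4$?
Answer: $\frac{515}{2} \approx 257.5$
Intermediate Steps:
$D{\left(t,s \right)} = -4 + t$ ($D{\left(t,s \right)} = t - 4 = -4 + t$)
$O{\left(n,d \right)} = \frac{1}{2 d}$
$\left(D{\left(-14,9 \right)} + O{\left(-11,1 \right)}\right) + 275 = \left(\left(-4 - 14\right) + \frac{1}{2 \cdot 1}\right) + 275 = \left(-18 + \frac{1}{2} \cdot 1\right) + 275 = \left(-18 + \frac{1}{2}\right) + 275 = - \frac{35}{2} + 275 = \frac{515}{2}$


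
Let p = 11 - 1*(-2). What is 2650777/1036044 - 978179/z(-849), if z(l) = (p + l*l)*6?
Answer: 217726386479/93349377477 ≈ 2.3324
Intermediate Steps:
p = 13 (p = 11 + 2 = 13)
z(l) = 78 + 6*l**2 (z(l) = (13 + l*l)*6 = (13 + l**2)*6 = 78 + 6*l**2)
2650777/1036044 - 978179/z(-849) = 2650777/1036044 - 978179/(78 + 6*(-849)**2) = 2650777*(1/1036044) - 978179/(78 + 6*720801) = 2650777/1036044 - 978179/(78 + 4324806) = 2650777/1036044 - 978179/4324884 = 217726386479/93349377477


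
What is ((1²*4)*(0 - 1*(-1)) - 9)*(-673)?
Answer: 3365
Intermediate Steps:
((1²*4)*(0 - 1*(-1)) - 9)*(-673) = ((1*4)*(0 + 1) - 9)*(-673) = (4*1 - 9)*(-673) = (4 - 9)*(-673) = -5*(-673) = 3365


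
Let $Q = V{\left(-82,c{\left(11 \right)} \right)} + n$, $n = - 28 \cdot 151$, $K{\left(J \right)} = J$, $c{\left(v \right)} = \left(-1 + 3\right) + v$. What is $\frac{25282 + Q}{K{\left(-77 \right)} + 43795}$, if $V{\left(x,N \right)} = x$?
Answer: $\frac{10486}{21859} \approx 0.47971$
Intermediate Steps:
$c{\left(v \right)} = 2 + v$
$n = -4228$ ($n = \left(-1\right) 4228 = -4228$)
$Q = -4310$ ($Q = -82 - 4228 = -4310$)
$\frac{25282 + Q}{K{\left(-77 \right)} + 43795} = \frac{25282 - 4310}{-77 + 43795} = \frac{20972}{43718} = 20972 \cdot \frac{1}{43718} = \frac{10486}{21859}$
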